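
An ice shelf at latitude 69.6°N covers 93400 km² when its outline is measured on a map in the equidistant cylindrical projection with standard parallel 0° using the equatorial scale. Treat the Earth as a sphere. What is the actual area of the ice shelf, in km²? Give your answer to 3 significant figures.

For the equirectangular projection with φ₀ = 0 (plate carrée), h = 1 along meridians and k = sec φ along parallels.
Areal scale = h·k = 1 × sec φ; at 69.6°, h = 1.000, k = 2.869, so h·k = 2.869.
True area = apparent / (areal scale) = 93400 / 2.869 ≈ 32600 km².

32600 km²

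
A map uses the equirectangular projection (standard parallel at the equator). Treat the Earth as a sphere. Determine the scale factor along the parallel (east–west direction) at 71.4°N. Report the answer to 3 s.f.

For the equirectangular projection with φ₀ = 0 (plate carrée), h = 1 along meridians and k = sec φ along parallels.
k = 1/cos 71.4° = 1/0.3190 = 3.135.

3.14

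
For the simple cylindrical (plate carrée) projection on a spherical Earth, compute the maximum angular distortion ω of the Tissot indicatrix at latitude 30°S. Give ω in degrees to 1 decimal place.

8.2°

For the equirectangular projection with φ₀ = 0 (plate carrée), h = 1 along meridians and k = sec φ along parallels.
At 30°: h = 1.000, k = 1.155; principal scales a = 1.155, b = 1.000.
sin(ω/2) = (a − b)/(a + b) = 0.1547/2.155 = 0.07180, so ω = 2 arcsin(0.07180) ≈ 8.2°.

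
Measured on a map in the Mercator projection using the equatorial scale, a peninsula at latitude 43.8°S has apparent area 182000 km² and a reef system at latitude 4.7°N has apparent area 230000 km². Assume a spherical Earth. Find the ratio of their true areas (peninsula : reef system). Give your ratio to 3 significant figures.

0.415

Mercator's areal exaggeration is sec²φ; hence true area = (apparent area) · cos²φ.
True area of peninsula: 182000 × cos²(43.8°) = 182000 × 0.5209 = 94810 km².
True area of reef system: 230000 × cos²(4.7°) = 230000 × 0.9933 = 228500 km².
Ratio = 94810 / 228500 ≈ 0.415.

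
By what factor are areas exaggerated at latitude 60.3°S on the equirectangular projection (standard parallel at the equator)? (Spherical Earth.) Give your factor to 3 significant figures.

2.02

In the plate carrée (x = Rλ, y = Rφ), meridians are true-scale (h = 1) and parallels are stretched by k = sec φ.
Areal scale = h·k = 1 × sec φ; at 60.3°, h = 1.000, k = 2.018, so h·k = 2.018.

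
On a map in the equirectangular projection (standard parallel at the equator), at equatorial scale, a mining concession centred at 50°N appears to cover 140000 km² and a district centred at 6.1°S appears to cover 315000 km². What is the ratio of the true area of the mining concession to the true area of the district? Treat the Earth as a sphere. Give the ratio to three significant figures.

0.287

Plate carrée has h = 1 and k = sec φ, giving areal scale sec φ; true area = (apparent area) · cos φ.
True area of mining concession: 140000 × cos(50°) = 140000 × 0.6428 = 89990 km².
True area of district: 315000 × cos(6.1°) = 315000 × 0.9943 = 313200 km².
Ratio = 89990 / 313200 ≈ 0.287.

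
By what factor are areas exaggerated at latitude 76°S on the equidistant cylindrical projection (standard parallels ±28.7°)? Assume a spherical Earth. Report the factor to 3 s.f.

In the equirectangular projection with standard parallel φ₀ = 28.7° (x = Rλ cos φ₀, y = Rφ), meridians are true-scale (h = 1) and the parallel scale is k = cos φ₀ / cos φ.
Areal scale = h·k = 1 × cos φ₀ / cos φ; at 76°, h = 1.000, k = 3.626, so h·k = 3.626.

3.63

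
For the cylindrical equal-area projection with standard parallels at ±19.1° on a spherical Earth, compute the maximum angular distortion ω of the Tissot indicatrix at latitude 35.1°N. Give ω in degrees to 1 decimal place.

16.5°

A cylindrical equal-area projection with standard parallel φ₀ has meridian scale h = cos φ / cos φ₀ and parallel scale k = cos φ₀ / cos φ (so areas are preserved, h·k = 1).
At 35.1°: h = 0.8658, k = 1.155; principal scales a = 1.155, b = 0.8658.
sin(ω/2) = (a − b)/(a + b) = 0.2892/2.021 = 0.1431, so ω = 2 arcsin(0.1431) ≈ 16.5°.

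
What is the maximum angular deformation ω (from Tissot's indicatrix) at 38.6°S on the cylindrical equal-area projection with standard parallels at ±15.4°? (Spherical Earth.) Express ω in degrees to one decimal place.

Cylindrical equal-area (φ₀ = 15.4°): h = cos φ / cos 15.4° along meridians, k = cos 15.4° / cos φ along parallels; h·k = 1.
At 38.6°: h = 0.8106, k = 1.234; principal scales a = 1.234, b = 0.8106.
sin(ω/2) = (a − b)/(a + b) = 0.4230/2.044 = 0.2069, so ω = 2 arcsin(0.2069) ≈ 23.9°.

23.9°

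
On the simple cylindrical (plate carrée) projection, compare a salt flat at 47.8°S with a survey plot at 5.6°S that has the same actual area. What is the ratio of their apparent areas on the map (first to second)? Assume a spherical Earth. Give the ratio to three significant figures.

In the plate carrée (x = Rλ, y = Rφ), meridians are true-scale (h = 1) and parallels are stretched by k = sec φ.
Areal scale at 47.8°: h·k = 1.000 × 1.489 = 1.489.
Areal scale at 5.6°: h·k = 1.000 × 1.005 = 1.005.
Ratio = 1.489/1.005 ≈ 1.48.

1.48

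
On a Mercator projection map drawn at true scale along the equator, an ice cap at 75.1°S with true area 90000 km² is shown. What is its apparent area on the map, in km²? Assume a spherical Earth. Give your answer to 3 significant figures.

1360000 km²

For Mercator, h = k = sec φ (a conformal cylindrical projection has a single point scale, 1/cos φ).
Areal scale = k² = sec²φ = 1/cos²(75.1°) = 1/0.2571² = 15.12.
Apparent area = 90000 × 15.12 ≈ 1360000 km².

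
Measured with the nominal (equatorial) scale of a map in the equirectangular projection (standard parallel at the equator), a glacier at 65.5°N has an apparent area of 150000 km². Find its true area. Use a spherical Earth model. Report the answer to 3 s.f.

62200 km²

Plate carrée maps x = Rλ, y = Rφ. The meridian scale is h = 1 and the parallel scale is k = 1/cos φ = sec φ.
Areal scale = h·k = 1 × sec φ; at 65.5°, h = 1.000, k = 2.411, so h·k = 2.411.
True area = apparent / (areal scale) = 150000 / 2.411 ≈ 62200 km².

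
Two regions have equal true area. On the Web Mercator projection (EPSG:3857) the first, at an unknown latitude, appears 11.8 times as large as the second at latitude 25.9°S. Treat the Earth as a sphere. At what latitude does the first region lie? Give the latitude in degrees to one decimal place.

For equal true areas on Mercator, apparent areas scale as sec²φ, so the ratio is cos²φ₂ / cos²φ₁.
cos²φ₂ / cos²φ₁ = 11.8  ⇒  cos φ₁ = cos 25.9° / √11.8 = 0.8996/3.435 = 0.2619.
φ₁ = arccos(0.2619) ≈ 74.8°.

74.8°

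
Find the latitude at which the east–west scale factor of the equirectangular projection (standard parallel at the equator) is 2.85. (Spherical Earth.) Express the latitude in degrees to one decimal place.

69.5°

Plate carrée: h = 1, k = sec φ along parallels.
sec φ = 2.85  ⇒  cos φ = 0.3509  ⇒  φ ≈ 69.5°.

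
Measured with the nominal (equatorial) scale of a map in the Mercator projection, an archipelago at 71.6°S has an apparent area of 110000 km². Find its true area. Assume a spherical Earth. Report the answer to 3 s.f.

11000 km²

For Mercator, h = k = sec φ (a conformal cylindrical projection has a single point scale, 1/cos φ).
Areal scale = k² = sec²φ = 1/cos²(71.6°) = 1/0.3156² = 10.04.
True area = apparent / (areal scale) = 110000 / 10.04 ≈ 11000 km².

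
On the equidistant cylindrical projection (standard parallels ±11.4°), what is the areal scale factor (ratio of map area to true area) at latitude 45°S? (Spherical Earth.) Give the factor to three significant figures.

1.39

In the equirectangular projection with standard parallel φ₀ = 11.4° (x = Rλ cos φ₀, y = Rφ), meridians are true-scale (h = 1) and the parallel scale is k = cos φ₀ / cos φ.
Areal scale = h·k = 1 × cos φ₀ / cos φ; at 45°, h = 1.000, k = 1.386, so h·k = 1.386.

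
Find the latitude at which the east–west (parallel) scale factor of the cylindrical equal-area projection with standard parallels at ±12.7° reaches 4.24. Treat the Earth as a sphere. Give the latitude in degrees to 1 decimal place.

76.7°

A cylindrical equal-area projection with standard parallel φ₀ has meridian scale h = cos φ / cos φ₀ and parallel scale k = cos φ₀ / cos φ (so areas are preserved, h·k = 1).
k = cos φ₀ / cos φ = 4.24  ⇒  cos φ = cos 12.7° / 4.24 = 0.2301.
φ = arccos(0.2301) ≈ 76.7°.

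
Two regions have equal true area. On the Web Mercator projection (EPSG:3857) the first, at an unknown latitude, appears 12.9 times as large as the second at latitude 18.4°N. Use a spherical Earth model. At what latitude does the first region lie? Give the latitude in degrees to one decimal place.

74.7°

For equal true areas on Mercator, apparent areas scale as sec²φ, so the ratio is cos²φ₂ / cos²φ₁.
cos²φ₂ / cos²φ₁ = 12.9  ⇒  cos φ₁ = cos 18.4° / √12.9 = 0.9489/3.592 = 0.2642.
φ₁ = arccos(0.2642) ≈ 74.7°.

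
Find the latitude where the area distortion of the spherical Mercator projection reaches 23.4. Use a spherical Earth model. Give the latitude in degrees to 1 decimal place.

78.1°

Mercator areal scale is sec²φ.
sec²φ = 23.4  ⇒  cos²φ = 0.04274  ⇒  cos φ = 0.2067.
φ = arccos(0.2067) ≈ 78.1°.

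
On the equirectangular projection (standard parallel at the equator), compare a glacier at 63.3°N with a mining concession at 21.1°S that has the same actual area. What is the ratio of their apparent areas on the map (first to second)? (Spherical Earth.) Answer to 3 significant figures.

Plate carrée maps x = Rλ, y = Rφ. The meridian scale is h = 1 and the parallel scale is k = 1/cos φ = sec φ.
Areal scale at 63.3°: h·k = 1.000 × 2.226 = 2.226.
Areal scale at 21.1°: h·k = 1.000 × 1.072 = 1.072.
Ratio = 2.226/1.072 ≈ 2.08.

2.08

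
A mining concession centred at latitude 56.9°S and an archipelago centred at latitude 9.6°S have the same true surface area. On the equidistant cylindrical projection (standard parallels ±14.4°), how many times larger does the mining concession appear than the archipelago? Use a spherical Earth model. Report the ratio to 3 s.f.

In the equirectangular projection with standard parallel φ₀ = 14.4° (x = Rλ cos φ₀, y = Rφ), meridians are true-scale (h = 1) and the parallel scale is k = cos φ₀ / cos φ.
Areal scale at 56.9°: h·k = 1.000 × 1.774 = 1.774.
Areal scale at 9.6°: h·k = 1.000 × 0.9823 = 0.9823.
Ratio = 1.774/0.9823 ≈ 1.81.

1.81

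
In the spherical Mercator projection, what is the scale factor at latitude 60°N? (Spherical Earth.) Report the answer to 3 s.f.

For Mercator, h = k = sec φ (a conformal cylindrical projection has a single point scale, 1/cos φ).
k = 1/cos 60° = 1/0.5000 = 2.000.

2.00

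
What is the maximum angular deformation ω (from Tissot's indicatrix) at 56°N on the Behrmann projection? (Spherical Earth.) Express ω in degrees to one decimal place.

The Behrmann projection is cylindrical equal-area with φ₀ = 30°. A cylindrical equal-area projection with standard parallel φ₀ has meridian scale h = cos φ / cos φ₀ and parallel scale k = cos φ₀ / cos φ (so areas are preserved, h·k = 1).
At 56°: h = 0.6457, k = 1.549; principal scales a = 1.549, b = 0.6457.
sin(ω/2) = (a − b)/(a + b) = 0.9030/2.194 = 0.4115, so ω = 2 arcsin(0.4115) ≈ 48.6°.

48.6°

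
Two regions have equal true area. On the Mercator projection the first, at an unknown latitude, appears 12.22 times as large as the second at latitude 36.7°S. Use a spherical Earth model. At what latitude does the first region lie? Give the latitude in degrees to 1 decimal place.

Mercator areal scale is sec²φ, so apparent-area ratio = sec²φ₁ / sec²φ₂ = cos²φ₂ / cos²φ₁.
cos²φ₂ / cos²φ₁ = 12.22  ⇒  cos φ₁ = cos 36.7° / √12.22 = 0.8018/3.496 = 0.2294.
φ₁ = arccos(0.2294) ≈ 76.7°.

76.7°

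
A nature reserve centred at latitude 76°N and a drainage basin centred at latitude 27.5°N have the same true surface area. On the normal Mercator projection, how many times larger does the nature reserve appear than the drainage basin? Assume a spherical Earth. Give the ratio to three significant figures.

13.4

Mercator areal scale is sec²φ.
At 76°: sec²(76°) = 1/0.2419² = 17.09.
At 27.5°: sec²(27.5°) = 1/0.8870² = 1.271.
Ratio = 17.09/1.271 = cos²(27.5°)/cos²(76°) ≈ 13.4.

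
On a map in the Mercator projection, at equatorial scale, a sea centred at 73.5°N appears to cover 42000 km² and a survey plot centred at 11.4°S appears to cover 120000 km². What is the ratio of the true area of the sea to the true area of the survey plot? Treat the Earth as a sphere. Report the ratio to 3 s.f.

0.0294

On Mercator the areal scale is sec²φ, so true area = apparent × cos²φ.
True area of sea: 42000 × cos²(73.5°) = 42000 × 0.08066 = 3388 km².
True area of survey plot: 120000 × cos²(11.4°) = 120000 × 0.9609 = 115300 km².
Ratio = 3388 / 115300 ≈ 0.0294.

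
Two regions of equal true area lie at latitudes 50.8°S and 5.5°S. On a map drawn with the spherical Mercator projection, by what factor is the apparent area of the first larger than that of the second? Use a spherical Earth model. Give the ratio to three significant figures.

2.48

Mercator is conformal with k = sec φ, so areal scale = k² = sec²φ.
At 50.8°: sec²(50.8°) = 1/0.6320² = 2.503.
At 5.5°: sec²(5.5°) = 1/0.9954² = 1.009.
Ratio = 2.503/1.009 = cos²(5.5°)/cos²(50.8°) ≈ 2.48.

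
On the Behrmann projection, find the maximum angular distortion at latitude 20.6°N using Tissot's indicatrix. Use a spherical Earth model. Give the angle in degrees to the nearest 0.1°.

Behrmann is a cylindrical equal-area projection with standard parallels at ±30°. Cylindrical equal-area (φ₀ = 30°): h = cos φ / cos 30° along meridians, k = cos 30° / cos φ along parallels; h·k = 1.
At 20.6°: h = 1.081, k = 0.9252; principal scales a = 1.081, b = 0.9252.
sin(ω/2) = (a − b)/(a + b) = 0.1557/2.006 = 0.07761, so ω = 2 arcsin(0.07761) ≈ 8.9°.

8.9°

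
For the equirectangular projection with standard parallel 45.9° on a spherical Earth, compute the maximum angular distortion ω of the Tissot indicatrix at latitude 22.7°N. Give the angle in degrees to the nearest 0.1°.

The equidistant cylindrical projection with φ₀ = 45.9° has h = 1 (meridians true) and k = cos φ₀ / cos φ along parallels.
At 22.7°: h = 1.000, k = 0.7543; principal scales a = 1.000, b = 0.7543.
sin(ω/2) = (a − b)/(a + b) = 0.2457/1.754 = 0.1400, so ω = 2 arcsin(0.1400) ≈ 16.1°.

16.1°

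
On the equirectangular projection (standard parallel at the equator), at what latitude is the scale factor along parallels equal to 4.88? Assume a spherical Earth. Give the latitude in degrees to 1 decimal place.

Plate carrée: h = 1, k = sec φ along parallels.
sec φ = 4.88  ⇒  cos φ = 0.2049  ⇒  φ ≈ 78.2°.

78.2°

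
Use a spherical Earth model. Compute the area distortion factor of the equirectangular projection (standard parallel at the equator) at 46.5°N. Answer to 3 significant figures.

1.45

Plate carrée maps x = Rλ, y = Rφ. The meridian scale is h = 1 and the parallel scale is k = 1/cos φ = sec φ.
Areal scale = h·k = 1 × sec φ; at 46.5°, h = 1.000, k = 1.453, so h·k = 1.453.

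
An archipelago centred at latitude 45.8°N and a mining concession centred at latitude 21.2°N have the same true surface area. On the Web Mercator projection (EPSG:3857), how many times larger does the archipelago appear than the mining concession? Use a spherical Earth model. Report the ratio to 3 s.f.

On Mercator, area is exaggerated by sec²φ = 1/cos²φ.
At 45.8°: sec²(45.8°) = 1/0.6972² = 2.057.
At 21.2°: sec²(21.2°) = 1/0.9323² = 1.150.
Ratio = 2.057/1.150 = cos²(21.2°)/cos²(45.8°) ≈ 1.79.

1.79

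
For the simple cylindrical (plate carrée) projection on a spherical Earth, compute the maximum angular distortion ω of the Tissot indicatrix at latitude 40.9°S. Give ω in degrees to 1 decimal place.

Plate carrée maps x = Rλ, y = Rφ. The meridian scale is h = 1 and the parallel scale is k = 1/cos φ = sec φ.
At 40.9°: h = 1.000, k = 1.323; principal scales a = 1.323, b = 1.000.
sin(ω/2) = (a − b)/(a + b) = 0.3230/2.323 = 0.1390, so ω = 2 arcsin(0.1390) ≈ 16.0°.

16.0°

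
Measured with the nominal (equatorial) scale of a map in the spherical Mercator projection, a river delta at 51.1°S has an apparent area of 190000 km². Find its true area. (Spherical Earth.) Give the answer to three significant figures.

For Mercator, h = k = sec φ (a conformal cylindrical projection has a single point scale, 1/cos φ).
Areal scale = k² = sec²φ = 1/cos²(51.1°) = 1/0.6280² = 2.536.
True area = apparent / (areal scale) = 190000 / 2.536 ≈ 74900 km².

74900 km²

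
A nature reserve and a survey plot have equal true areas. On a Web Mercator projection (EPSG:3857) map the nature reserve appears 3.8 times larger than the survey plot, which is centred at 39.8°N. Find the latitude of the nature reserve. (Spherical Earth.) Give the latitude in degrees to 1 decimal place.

66.8°

On Mercator, (apparent₁)/(apparent₂) = sec²φ₁ / sec²φ₂ when true areas are equal.
cos²φ₂ / cos²φ₁ = 3.8  ⇒  cos φ₁ = cos 39.8° / √3.8 = 0.7683/1.949 = 0.3941.
φ₁ = arccos(0.3941) ≈ 66.8°.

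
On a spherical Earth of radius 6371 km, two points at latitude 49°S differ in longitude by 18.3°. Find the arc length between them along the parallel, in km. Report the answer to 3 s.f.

1330 km

Arc length along a parallel = R cos φ · Δλ (with Δλ in radians).
= 6371 × cos 49° × (18.3° × π/180) = 6371 × 0.6561 × 0.3194 ≈ 1330 km.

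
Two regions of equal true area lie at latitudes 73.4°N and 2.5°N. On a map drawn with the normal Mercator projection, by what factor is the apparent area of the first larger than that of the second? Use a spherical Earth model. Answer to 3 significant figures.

Mercator is conformal with k = sec φ, so areal scale = k² = sec²φ.
At 73.4°: sec²(73.4°) = 1/0.2857² = 12.25.
At 2.5°: sec²(2.5°) = 1/0.9990² = 1.002.
Ratio = 12.25/1.002 = cos²(2.5°)/cos²(73.4°) ≈ 12.2.

12.2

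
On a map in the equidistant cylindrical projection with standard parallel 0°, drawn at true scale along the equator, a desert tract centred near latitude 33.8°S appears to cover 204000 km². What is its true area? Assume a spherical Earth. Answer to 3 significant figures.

170000 km²

In the plate carrée (x = Rλ, y = Rφ), meridians are true-scale (h = 1) and parallels are stretched by k = sec φ.
Areal scale = h·k = 1 × sec φ; at 33.8°, h = 1.000, k = 1.203, so h·k = 1.203.
True area = apparent / (areal scale) = 204000 / 1.203 ≈ 170000 km².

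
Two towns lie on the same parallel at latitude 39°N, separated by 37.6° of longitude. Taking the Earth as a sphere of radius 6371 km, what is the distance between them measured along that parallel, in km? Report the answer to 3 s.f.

Arc length along a parallel = R cos φ · Δλ (with Δλ in radians).
= 6371 × cos 39° × (37.6° × π/180) = 6371 × 0.7771 × 0.6562 ≈ 3250 km.

3250 km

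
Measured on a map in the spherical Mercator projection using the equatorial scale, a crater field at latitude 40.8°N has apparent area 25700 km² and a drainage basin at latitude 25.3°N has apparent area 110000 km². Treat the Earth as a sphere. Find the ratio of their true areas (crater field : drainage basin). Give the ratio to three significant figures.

0.164

Since Mercator area scale is 1/cos²φ, the true area equals the apparent area multiplied by cos²φ.
True area of crater field: 25700 × cos²(40.8°) = 25700 × 0.5730 = 14730 km².
True area of drainage basin: 110000 × cos²(25.3°) = 110000 × 0.8174 = 89910 km².
Ratio = 14730 / 89910 ≈ 0.164.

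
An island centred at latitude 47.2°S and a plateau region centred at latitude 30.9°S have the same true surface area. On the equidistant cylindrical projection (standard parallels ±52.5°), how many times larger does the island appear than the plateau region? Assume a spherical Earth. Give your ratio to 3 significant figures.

1.26

In the equirectangular projection with standard parallel φ₀ = 52.5° (x = Rλ cos φ₀, y = Rφ), meridians are true-scale (h = 1) and the parallel scale is k = cos φ₀ / cos φ.
Areal scale at 47.2°: h·k = 1.000 × 0.8960 = 0.8960.
Areal scale at 30.9°: h·k = 1.000 × 0.7095 = 0.7095.
Ratio = 0.8960/0.7095 ≈ 1.26.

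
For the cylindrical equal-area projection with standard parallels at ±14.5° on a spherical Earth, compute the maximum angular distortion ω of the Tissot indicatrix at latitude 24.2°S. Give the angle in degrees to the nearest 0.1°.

Cylindrical equal-area (φ₀ = 14.5°): h = cos φ / cos 14.5° along meridians, k = cos 14.5° / cos φ along parallels; h·k = 1.
At 24.2°: h = 0.9421, k = 1.061; principal scales a = 1.061, b = 0.9421.
sin(ω/2) = (a − b)/(a + b) = 0.1193/2.004 = 0.05954, so ω = 2 arcsin(0.05954) ≈ 6.8°.

6.8°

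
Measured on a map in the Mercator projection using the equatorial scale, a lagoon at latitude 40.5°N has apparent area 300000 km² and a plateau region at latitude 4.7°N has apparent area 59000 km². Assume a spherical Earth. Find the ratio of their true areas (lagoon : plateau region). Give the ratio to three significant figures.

2.96

On Mercator the areal scale is sec²φ, so true area = apparent × cos²φ.
True area of lagoon: 300000 × cos²(40.5°) = 300000 × 0.5782 = 173500 km².
True area of plateau region: 59000 × cos²(4.7°) = 59000 × 0.9933 = 58600 km².
Ratio = 173500 / 58600 ≈ 2.96.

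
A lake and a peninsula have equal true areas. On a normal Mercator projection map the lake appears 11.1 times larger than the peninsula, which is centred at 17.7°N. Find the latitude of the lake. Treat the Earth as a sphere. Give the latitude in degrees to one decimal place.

For equal true areas on Mercator, apparent areas scale as sec²φ, so the ratio is cos²φ₂ / cos²φ₁.
cos²φ₂ / cos²φ₁ = 11.1  ⇒  cos φ₁ = cos 17.7° / √11.1 = 0.9527/3.332 = 0.2859.
φ₁ = arccos(0.2859) ≈ 73.4°.

73.4°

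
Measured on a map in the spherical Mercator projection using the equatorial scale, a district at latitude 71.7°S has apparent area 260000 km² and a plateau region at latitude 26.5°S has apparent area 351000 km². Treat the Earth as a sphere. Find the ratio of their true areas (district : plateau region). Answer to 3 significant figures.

Mercator's areal exaggeration is sec²φ; hence true area = (apparent area) · cos²φ.
True area of district: 260000 × cos²(71.7°) = 260000 × 0.09859 = 25630 km².
True area of plateau region: 351000 × cos²(26.5°) = 351000 × 0.8009 = 281100 km².
Ratio = 25630 / 281100 ≈ 0.0912.

0.0912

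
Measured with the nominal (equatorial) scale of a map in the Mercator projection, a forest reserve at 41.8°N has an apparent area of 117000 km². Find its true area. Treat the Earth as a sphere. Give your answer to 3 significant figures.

Mercator is conformal, so the point scale is isotropic: h = k = sec φ = 1/cos φ.
Areal scale = k² = sec²φ = 1/cos²(41.8°) = 1/0.7455² = 1.799.
True area = apparent / (areal scale) = 117000 / 1.799 ≈ 65000 km².

65000 km²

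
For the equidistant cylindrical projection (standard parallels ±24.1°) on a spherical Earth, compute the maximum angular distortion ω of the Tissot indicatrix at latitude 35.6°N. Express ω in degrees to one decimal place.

6.6°

With standard parallel φ₀ = 24.1°, the equirectangular projection gives x = Rλ cos φ₀, y = Rφ, so h = 1 and k = cos 24.1° / cos φ.
At 35.6°: h = 1.000, k = 1.123; principal scales a = 1.123, b = 1.000.
sin(ω/2) = (a − b)/(a + b) = 0.1227/2.123 = 0.05779, so ω = 2 arcsin(0.05779) ≈ 6.6°.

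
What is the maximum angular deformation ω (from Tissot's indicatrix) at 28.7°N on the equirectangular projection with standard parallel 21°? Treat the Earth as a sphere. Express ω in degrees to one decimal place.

The equidistant cylindrical projection with φ₀ = 21° has h = 1 (meridians true) and k = cos φ₀ / cos φ along parallels.
At 28.7°: h = 1.000, k = 1.064; principal scales a = 1.064, b = 1.000.
sin(ω/2) = (a − b)/(a + b) = 0.06434/2.064 = 0.03117, so ω = 2 arcsin(0.03117) ≈ 3.6°.

3.6°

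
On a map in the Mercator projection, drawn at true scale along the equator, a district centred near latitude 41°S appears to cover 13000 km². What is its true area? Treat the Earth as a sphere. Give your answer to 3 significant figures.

7400 km²

The Mercator projection is conformal; its linear scale factor is the same in every direction and equals sec φ = 1/cos φ.
Areal scale = k² = sec²φ = 1/cos²(41°) = 1/0.7547² = 1.756.
True area = apparent / (areal scale) = 13000 / 1.756 ≈ 7400 km².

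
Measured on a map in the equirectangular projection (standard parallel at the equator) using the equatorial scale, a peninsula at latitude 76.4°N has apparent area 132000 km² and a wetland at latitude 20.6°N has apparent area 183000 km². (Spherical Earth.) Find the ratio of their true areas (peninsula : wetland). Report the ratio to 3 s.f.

On the plate carrée, areal scale = h·k = 1 × sec φ, so true area = apparent × cos φ.
True area of peninsula: 132000 × cos(76.4°) = 132000 × 0.2351 = 31040 km².
True area of wetland: 183000 × cos(20.6°) = 183000 × 0.9361 = 171300 km².
Ratio = 31040 / 171300 ≈ 0.181.

0.181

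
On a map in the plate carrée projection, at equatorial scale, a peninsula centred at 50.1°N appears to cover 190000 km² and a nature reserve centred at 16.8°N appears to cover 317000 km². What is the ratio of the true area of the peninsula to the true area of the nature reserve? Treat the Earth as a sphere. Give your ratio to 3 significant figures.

On the plate carrée, areal scale = h·k = 1 × sec φ, so true area = apparent × cos φ.
True area of peninsula: 190000 × cos(50.1°) = 190000 × 0.6414 = 121900 km².
True area of nature reserve: 317000 × cos(16.8°) = 317000 × 0.9573 = 303500 km².
Ratio = 121900 / 303500 ≈ 0.402.

0.402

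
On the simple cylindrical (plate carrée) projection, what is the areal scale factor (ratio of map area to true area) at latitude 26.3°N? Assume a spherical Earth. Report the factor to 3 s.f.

For the equirectangular projection with φ₀ = 0 (plate carrée), h = 1 along meridians and k = sec φ along parallels.
Areal scale = h·k = 1 × sec φ; at 26.3°, h = 1.000, k = 1.115, so h·k = 1.115.

1.12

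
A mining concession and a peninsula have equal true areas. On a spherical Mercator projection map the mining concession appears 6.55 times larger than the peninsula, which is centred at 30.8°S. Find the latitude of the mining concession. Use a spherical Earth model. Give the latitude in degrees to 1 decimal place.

70.4°

Mercator areal scale is sec²φ, so apparent-area ratio = sec²φ₁ / sec²φ₂ = cos²φ₂ / cos²φ₁.
cos²φ₂ / cos²φ₁ = 6.55  ⇒  cos φ₁ = cos 30.8° / √6.55 = 0.8590/2.559 = 0.3356.
φ₁ = arccos(0.3356) ≈ 70.4°.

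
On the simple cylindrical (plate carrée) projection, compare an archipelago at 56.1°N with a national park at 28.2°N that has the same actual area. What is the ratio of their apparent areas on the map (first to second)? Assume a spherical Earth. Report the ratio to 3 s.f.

1.58

Plate carrée maps x = Rλ, y = Rφ. The meridian scale is h = 1 and the parallel scale is k = 1/cos φ = sec φ.
Areal scale at 56.1°: h·k = 1.000 × 1.793 = 1.793.
Areal scale at 28.2°: h·k = 1.000 × 1.135 = 1.135.
Ratio = 1.793/1.135 ≈ 1.58.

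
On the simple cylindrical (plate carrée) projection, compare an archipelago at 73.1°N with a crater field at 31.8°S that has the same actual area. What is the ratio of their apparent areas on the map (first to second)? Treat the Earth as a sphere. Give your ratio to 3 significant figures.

2.92

Plate carrée maps x = Rλ, y = Rφ. The meridian scale is h = 1 and the parallel scale is k = 1/cos φ = sec φ.
Areal scale at 73.1°: h·k = 1.000 × 3.440 = 3.440.
Areal scale at 31.8°: h·k = 1.000 × 1.177 = 1.177.
Ratio = 3.440/1.177 ≈ 2.92.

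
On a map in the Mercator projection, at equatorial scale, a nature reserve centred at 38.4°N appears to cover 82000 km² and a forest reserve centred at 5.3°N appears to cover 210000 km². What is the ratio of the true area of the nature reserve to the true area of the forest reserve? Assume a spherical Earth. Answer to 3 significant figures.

Mercator's areal exaggeration is sec²φ; hence true area = (apparent area) · cos²φ.
True area of nature reserve: 82000 × cos²(38.4°) = 82000 × 0.6142 = 50360 km².
True area of forest reserve: 210000 × cos²(5.3°) = 210000 × 0.9915 = 208200 km².
Ratio = 50360 / 208200 ≈ 0.242.

0.242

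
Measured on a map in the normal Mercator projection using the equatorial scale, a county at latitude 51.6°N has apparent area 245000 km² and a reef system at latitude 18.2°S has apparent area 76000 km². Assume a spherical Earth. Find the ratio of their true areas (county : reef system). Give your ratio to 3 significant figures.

On Mercator the areal scale is sec²φ, so true area = apparent × cos²φ.
True area of county: 245000 × cos²(51.6°) = 245000 × 0.3858 = 94530 km².
True area of reef system: 76000 × cos²(18.2°) = 76000 × 0.9024 = 68590 km².
Ratio = 94530 / 68590 ≈ 1.38.

1.38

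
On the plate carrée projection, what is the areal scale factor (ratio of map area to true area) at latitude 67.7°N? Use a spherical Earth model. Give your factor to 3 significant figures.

In the plate carrée (x = Rλ, y = Rφ), meridians are true-scale (h = 1) and parallels are stretched by k = sec φ.
Areal scale = h·k = 1 × sec φ; at 67.7°, h = 1.000, k = 2.635, so h·k = 2.635.

2.64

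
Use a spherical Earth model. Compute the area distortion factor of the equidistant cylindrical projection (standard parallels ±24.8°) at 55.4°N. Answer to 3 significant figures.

The equidistant cylindrical projection with φ₀ = 24.8° has h = 1 (meridians true) and k = cos φ₀ / cos φ along parallels.
Areal scale = h·k = 1 × cos φ₀ / cos φ; at 55.4°, h = 1.000, k = 1.599, so h·k = 1.599.

1.60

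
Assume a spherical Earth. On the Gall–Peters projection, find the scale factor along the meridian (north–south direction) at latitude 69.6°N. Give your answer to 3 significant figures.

The Gall–Peters projection is cylindrical equal-area with φ₀ = 45°. A cylindrical equal-area projection with standard parallel φ₀ has meridian scale h = cos φ / cos φ₀ and parallel scale k = cos φ₀ / cos φ (so areas are preserved, h·k = 1).
h = cos 69.6° / cos 45° = 0.3486/0.7071 = 0.4930.

0.493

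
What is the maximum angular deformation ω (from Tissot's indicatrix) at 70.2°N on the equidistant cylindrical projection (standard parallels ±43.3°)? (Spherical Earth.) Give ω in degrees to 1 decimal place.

42.8°

With standard parallel φ₀ = 43.3°, the equirectangular projection gives x = Rλ cos φ₀, y = Rφ, so h = 1 and k = cos 43.3° / cos φ.
At 70.2°: h = 1.000, k = 2.148; principal scales a = 2.148, b = 1.000.
sin(ω/2) = (a − b)/(a + b) = 1.148/3.148 = 0.3648, so ω = 2 arcsin(0.3648) ≈ 42.8°.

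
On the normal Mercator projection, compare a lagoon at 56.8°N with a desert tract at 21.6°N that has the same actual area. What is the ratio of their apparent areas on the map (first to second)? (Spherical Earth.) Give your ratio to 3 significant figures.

2.88

On Mercator, area is exaggerated by sec²φ = 1/cos²φ.
At 56.8°: sec²(56.8°) = 1/0.5476² = 3.335.
At 21.6°: sec²(21.6°) = 1/0.9298² = 1.157.
Ratio = 3.335/1.157 = cos²(21.6°)/cos²(56.8°) ≈ 2.88.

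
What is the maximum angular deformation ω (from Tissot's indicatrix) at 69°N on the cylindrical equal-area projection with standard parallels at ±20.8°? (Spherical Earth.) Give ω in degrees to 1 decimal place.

96.1°

Cylindrical equal-area (φ₀ = 20.8°): h = cos φ / cos 20.8° along meridians, k = cos 20.8° / cos φ along parallels; h·k = 1.
At 69°: h = 0.3834, k = 2.609; principal scales a = 2.609, b = 0.3834.
sin(ω/2) = (a − b)/(a + b) = 2.225/2.992 = 0.7437, so ω = 2 arcsin(0.7437) ≈ 96.1°.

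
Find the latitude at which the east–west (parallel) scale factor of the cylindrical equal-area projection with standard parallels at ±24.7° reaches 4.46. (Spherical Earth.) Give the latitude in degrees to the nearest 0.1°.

78.2°

A cylindrical equal-area projection with standard parallel φ₀ has meridian scale h = cos φ / cos φ₀ and parallel scale k = cos φ₀ / cos φ (so areas are preserved, h·k = 1).
k = cos φ₀ / cos φ = 4.46  ⇒  cos φ = cos 24.7° / 4.46 = 0.2037.
φ = arccos(0.2037) ≈ 78.2°.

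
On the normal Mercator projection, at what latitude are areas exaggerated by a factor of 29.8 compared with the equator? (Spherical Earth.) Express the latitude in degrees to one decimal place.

Mercator areal scale is sec²φ.
sec²φ = 29.8  ⇒  cos²φ = 0.03356  ⇒  cos φ = 0.1832.
φ = arccos(0.1832) ≈ 79.4°.

79.4°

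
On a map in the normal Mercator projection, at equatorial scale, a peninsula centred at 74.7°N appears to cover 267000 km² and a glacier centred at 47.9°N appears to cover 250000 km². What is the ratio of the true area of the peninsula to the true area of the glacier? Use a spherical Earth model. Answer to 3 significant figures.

Mercator's areal exaggeration is sec²φ; hence true area = (apparent area) · cos²φ.
True area of peninsula: 267000 × cos²(74.7°) = 267000 × 0.06963 = 18590 km².
True area of glacier: 250000 × cos²(47.9°) = 250000 × 0.4495 = 112400 km².
Ratio = 18590 / 112400 ≈ 0.165.

0.165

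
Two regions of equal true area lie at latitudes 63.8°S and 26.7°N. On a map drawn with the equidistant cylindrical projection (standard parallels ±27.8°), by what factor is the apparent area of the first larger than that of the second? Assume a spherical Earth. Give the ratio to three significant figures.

In the equirectangular projection with standard parallel φ₀ = 27.8° (x = Rλ cos φ₀, y = Rφ), meridians are true-scale (h = 1) and the parallel scale is k = cos φ₀ / cos φ.
Areal scale at 63.8°: h·k = 1.000 × 2.004 = 2.004.
Areal scale at 26.7°: h·k = 1.000 × 0.9902 = 0.9902.
Ratio = 2.004/0.9902 ≈ 2.02.

2.02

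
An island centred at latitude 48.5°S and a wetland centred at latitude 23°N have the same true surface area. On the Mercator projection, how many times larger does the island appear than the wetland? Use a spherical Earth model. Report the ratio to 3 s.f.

Mercator areal scale is sec²φ.
At 48.5°: sec²(48.5°) = 1/0.6626² = 2.278.
At 23°: sec²(23°) = 1/0.9205² = 1.180.
Ratio = 2.278/1.180 = cos²(23°)/cos²(48.5°) ≈ 1.93.

1.93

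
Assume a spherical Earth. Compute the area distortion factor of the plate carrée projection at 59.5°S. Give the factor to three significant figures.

For the equirectangular projection with φ₀ = 0 (plate carrée), h = 1 along meridians and k = sec φ along parallels.
Areal scale = h·k = 1 × sec φ; at 59.5°, h = 1.000, k = 1.970, so h·k = 1.970.

1.97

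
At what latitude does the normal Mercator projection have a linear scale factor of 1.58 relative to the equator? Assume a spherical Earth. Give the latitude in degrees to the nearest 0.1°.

50.7°

Mercator scale is k = sec φ = 1/cos φ.
1/cos φ = 1.58  ⇒  cos φ = 0.6329  ⇒  φ = arccos(0.6329) ≈ 50.7°.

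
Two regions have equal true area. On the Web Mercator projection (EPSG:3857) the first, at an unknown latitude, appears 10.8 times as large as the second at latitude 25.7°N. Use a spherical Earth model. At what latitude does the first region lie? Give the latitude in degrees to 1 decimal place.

On Mercator, (apparent₁)/(apparent₂) = sec²φ₁ / sec²φ₂ when true areas are equal.
cos²φ₂ / cos²φ₁ = 10.8  ⇒  cos φ₁ = cos 25.7° / √10.8 = 0.9011/3.286 = 0.2742.
φ₁ = arccos(0.2742) ≈ 74.1°.

74.1°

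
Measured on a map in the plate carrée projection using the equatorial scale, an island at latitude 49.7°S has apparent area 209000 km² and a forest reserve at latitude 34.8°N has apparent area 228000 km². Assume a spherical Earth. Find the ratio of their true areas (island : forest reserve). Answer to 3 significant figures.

Plate carrée has h = 1 and k = sec φ, giving areal scale sec φ; true area = (apparent area) · cos φ.
True area of island: 209000 × cos(49.7°) = 209000 × 0.6468 = 135200 km².
True area of forest reserve: 228000 × cos(34.8°) = 228000 × 0.8211 = 187200 km².
Ratio = 135200 / 187200 ≈ 0.722.

0.722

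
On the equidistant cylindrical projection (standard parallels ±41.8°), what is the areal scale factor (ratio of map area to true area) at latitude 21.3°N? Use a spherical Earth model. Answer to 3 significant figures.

0.800

With standard parallel φ₀ = 41.8°, the equirectangular projection gives x = Rλ cos φ₀, y = Rφ, so h = 1 and k = cos 41.8° / cos φ.
Areal scale = h·k = 1 × cos φ₀ / cos φ; at 21.3°, h = 1.000, k = 0.8001, so h·k = 0.8001.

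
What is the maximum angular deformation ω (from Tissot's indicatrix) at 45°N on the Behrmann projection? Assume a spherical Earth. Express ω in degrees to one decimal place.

The Behrmann projection is cylindrical equal-area with φ₀ = 30°. For cylindrical equal-area with standard parallel φ₀, h = cos φ / cos φ₀ and k = cos φ₀ / cos φ, so h·k = 1.
At 45°: h = 0.8165, k = 1.225; principal scales a = 1.225, b = 0.8165.
sin(ω/2) = (a − b)/(a + b) = 0.4082/2.041 = 0.2000, so ω = 2 arcsin(0.2000) ≈ 23.1°.

23.1°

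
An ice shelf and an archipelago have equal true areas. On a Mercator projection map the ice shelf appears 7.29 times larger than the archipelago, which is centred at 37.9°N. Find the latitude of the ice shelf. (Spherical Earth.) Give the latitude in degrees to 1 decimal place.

73.0°

For equal true areas on Mercator, apparent areas scale as sec²φ, so the ratio is cos²φ₂ / cos²φ₁.
cos²φ₂ / cos²φ₁ = 7.29  ⇒  cos φ₁ = cos 37.9° / √7.29 = 0.7891/2.700 = 0.2923.
φ₁ = arccos(0.2923) ≈ 73.0°.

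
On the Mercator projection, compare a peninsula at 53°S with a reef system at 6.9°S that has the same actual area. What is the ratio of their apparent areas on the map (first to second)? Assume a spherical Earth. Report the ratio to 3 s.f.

Mercator is conformal with k = sec φ, so areal scale = k² = sec²φ.
At 53°: sec²(53°) = 1/0.6018² = 2.761.
At 6.9°: sec²(6.9°) = 1/0.9928² = 1.015.
Ratio = 2.761/1.015 = cos²(6.9°)/cos²(53°) ≈ 2.72.

2.72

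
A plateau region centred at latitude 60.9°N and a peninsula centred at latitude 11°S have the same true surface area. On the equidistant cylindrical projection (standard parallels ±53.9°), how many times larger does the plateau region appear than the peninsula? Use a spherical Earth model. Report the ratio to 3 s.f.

2.02

With standard parallel φ₀ = 53.9°, the equirectangular projection gives x = Rλ cos φ₀, y = Rφ, so h = 1 and k = cos 53.9° / cos φ.
Areal scale at 60.9°: h·k = 1.000 × 1.212 = 1.212.
Areal scale at 11°: h·k = 1.000 × 0.6002 = 0.6002.
Ratio = 1.212/0.6002 ≈ 2.02.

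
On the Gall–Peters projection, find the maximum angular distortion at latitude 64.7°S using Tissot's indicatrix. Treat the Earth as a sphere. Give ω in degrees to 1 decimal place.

55.4°

The Gall–Peters projection is cylindrical equal-area with φ₀ = 45°. For cylindrical equal-area with standard parallel φ₀, h = cos φ / cos φ₀ and k = cos φ₀ / cos φ, so h·k = 1.
At 64.7°: h = 0.6044, k = 1.655; principal scales a = 1.655, b = 0.6044.
sin(ω/2) = (a − b)/(a + b) = 1.050/2.259 = 0.4649, so ω = 2 arcsin(0.4649) ≈ 55.4°.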